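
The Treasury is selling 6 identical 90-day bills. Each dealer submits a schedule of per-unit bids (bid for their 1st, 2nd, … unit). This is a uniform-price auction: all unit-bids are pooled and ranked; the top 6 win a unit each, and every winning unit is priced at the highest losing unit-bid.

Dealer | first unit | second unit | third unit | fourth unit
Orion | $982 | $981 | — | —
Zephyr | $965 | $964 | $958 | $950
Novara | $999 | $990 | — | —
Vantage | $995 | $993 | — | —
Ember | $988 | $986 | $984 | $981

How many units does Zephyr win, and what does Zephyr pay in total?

All unit-bids, highest first — top 6: 999 (Novara-1), 995 (Vantage-1), 993 (Vantage-2), 990 (Novara-2), 988 (Ember-1), 986 (Ember-2)
The (k+1)-th unit-bid is $984.
Zephyr wins 0 unit(s) at $984 each.

Zephyr: 0 units, pays $0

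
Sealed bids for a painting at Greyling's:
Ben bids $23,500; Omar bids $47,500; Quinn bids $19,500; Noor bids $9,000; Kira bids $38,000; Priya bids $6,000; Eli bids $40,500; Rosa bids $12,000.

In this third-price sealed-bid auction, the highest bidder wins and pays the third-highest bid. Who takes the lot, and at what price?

Omar pays $38,000

Bids ranked: 47,500 (Omar) > 40,500 (Eli) > 38,000 (Kira) > 23,500 (Ben) > 19,500 (Quinn) > 12,000 (Rosa) > …
Omar is highest; pays the third-highest bid, $38,000.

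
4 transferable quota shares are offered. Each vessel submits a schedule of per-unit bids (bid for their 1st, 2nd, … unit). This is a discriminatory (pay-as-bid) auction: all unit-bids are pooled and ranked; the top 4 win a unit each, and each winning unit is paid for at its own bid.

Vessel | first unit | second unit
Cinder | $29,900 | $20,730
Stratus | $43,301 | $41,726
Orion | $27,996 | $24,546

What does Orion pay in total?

Merging the schedules and taking the best 4: 43,301 (Stratus-1), 41,726 (Stratus-2), 29,900 (Cinder-1), 27,996 (Orion-1)
Next rejected bid: $24,546 (not a price — pay-as-bid).
Orion's winning unit-bids: 27,996 = $27,996.

Orion pays $27,996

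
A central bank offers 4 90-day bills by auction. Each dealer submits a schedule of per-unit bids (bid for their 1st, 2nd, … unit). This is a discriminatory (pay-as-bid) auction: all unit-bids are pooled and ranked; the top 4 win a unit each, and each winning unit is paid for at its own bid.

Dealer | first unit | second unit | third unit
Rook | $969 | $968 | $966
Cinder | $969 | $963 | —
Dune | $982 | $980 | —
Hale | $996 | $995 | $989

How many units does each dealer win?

Merging the schedules and taking the best 4: 996 (Hale-1), 995 (Hale-2), 989 (Hale-3), 982 (Dune-1)
Next rejected bid: $980 (not a price — pay-as-bid).
Allocation: Dune 1, Hale 3.

Dune 1, Hale 3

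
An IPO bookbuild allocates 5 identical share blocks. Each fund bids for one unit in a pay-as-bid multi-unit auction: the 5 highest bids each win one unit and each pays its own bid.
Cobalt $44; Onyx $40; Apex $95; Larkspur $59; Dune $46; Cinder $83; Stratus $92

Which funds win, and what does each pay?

Apex $95, Stratus $92, Cinder $83, Larkspur $59, Dune $46

Ordering the bids: 95 (Apex), 92 (Stratus), 83 (Cinder), 59 (Larkspur), 46 (Dune), 44 (Cobalt), 40 (Onyx)
Top 5: Apex, Stratus, Cinder, Larkspur, Dune.
Each winner pays its own bid: Apex $95, Stratus $92, Cinder $83, Larkspur $59, Dune $46.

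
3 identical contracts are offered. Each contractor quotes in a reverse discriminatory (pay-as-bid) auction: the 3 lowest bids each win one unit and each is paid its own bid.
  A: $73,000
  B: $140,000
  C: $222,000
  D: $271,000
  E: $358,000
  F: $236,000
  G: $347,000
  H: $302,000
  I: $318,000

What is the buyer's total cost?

Total cost: $435,000

Bids ranked low→high: 73,000 (A), 140,000 (B), 222,000 (C), 236,000 (F), 271,000 (D), …
The 3 lowest are A, B, C.
Total cost = 73,000 + 140,000 + 222,000 = $435,000.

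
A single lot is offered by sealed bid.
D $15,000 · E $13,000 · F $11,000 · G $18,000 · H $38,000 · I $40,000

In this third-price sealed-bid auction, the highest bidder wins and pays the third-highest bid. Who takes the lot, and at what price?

Bids ranked: 40,000 (I) > 38,000 (H) > 18,000 (G) > 15,000 (D) > 13,000 (E) > 11,000 (F)
I wins; payment is bid #3 in the ranking = $18,000.

I pays $18,000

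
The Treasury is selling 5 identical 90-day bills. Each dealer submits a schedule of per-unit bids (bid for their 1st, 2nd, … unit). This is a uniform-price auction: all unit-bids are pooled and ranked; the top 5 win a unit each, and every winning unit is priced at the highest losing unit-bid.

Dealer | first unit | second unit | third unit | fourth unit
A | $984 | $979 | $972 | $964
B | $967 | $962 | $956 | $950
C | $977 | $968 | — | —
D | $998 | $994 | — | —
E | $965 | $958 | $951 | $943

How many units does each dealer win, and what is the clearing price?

A 2, C 1, D 2; clearing price $972

All unit-bids, highest first — top 5: 998 (D-1), 994 (D-2), 984 (A-1), 979 (A-2), 977 (C-1)
Highest rejected unit-bid = $972.
Allocation: A 2, C 1, D 2.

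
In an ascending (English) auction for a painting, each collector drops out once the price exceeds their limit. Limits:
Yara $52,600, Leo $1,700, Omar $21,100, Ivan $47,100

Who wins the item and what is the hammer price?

Open ascending-bid auction: the price rises until one bidder remains; the winner pays the price at which the last rival dropped out.
Sorting limits: 52,600 (Yara) > 47,100 (Ivan) > 21,100 (Omar) > 1,700 (Leo)
Ivan is the last rival to drop out, at $47,100; Yara remains and wins at that price.

Yara wins at $47,100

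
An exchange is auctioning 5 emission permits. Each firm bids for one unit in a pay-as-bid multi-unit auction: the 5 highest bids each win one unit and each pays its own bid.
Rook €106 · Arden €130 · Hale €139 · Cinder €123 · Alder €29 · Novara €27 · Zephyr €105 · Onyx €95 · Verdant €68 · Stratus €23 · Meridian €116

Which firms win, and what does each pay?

Hale €139, Arden €130, Cinder €123, Meridian €116, Rook €106

Ordering the bids: 139 (Hale), 130 (Arden), 123 (Cinder), 116 (Meridian), 106 (Rook), 105 (Zephyr), 95 (Onyx), …
Winners (5 units): Hale, Arden, Cinder, Meridian, Rook.
Each winner pays its own bid: Hale €139, Arden €130, Cinder €123, Meridian €116, Rook €106.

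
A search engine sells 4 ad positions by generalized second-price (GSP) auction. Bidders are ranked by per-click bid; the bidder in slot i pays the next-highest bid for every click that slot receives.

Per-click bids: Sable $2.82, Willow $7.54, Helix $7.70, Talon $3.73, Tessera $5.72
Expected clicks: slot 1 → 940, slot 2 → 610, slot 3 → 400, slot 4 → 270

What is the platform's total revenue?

Ranked by bid: $7.70 (Helix) > $7.54 (Willow) > $5.72 (Tessera) > $3.73 (Talon) > $2.82 (Sable)
Slot 1: Helix pays $7.54 × 940 = $7087.60
Slot 2: Willow pays $5.72 × 610 = $3489.20
Slot 3: Tessera pays $3.73 × 400 = $1492.00
Slot 4: Talon pays $2.82 × 270 = $761.40
Total = $12830.20

Total revenue: $12830.20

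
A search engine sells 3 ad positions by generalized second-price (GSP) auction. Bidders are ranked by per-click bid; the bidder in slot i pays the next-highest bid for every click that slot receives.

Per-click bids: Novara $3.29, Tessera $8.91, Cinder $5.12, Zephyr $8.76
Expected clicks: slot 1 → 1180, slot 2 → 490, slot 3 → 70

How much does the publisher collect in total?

Total revenue: $13075.90

Per-click bids in order: $8.91 (Tessera) > $8.76 (Zephyr) > $5.12 (Cinder) > $3.29 (Novara)
Slot 1: Tessera pays $8.76 × 1180 = $10336.80
Slot 2: Zephyr pays $5.12 × 490 = $2508.80
Slot 3: Cinder pays $3.29 × 70 = $230.30
Total = $13075.90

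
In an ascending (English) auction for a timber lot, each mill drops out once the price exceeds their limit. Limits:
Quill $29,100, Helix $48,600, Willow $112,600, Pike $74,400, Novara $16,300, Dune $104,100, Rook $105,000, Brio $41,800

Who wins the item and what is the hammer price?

Willow wins at $105,000

Ascending (English) auction: the price rises until one bidder remains; the winner pays the price at which the last rival dropped out.
Sorting limits: 112,600 (Willow) > 105,000 (Rook) > 104,100 (Dune) > 74,400 (Pike) > 48,600 (Helix) > 41,800 (Brio) > …
Rook is the last rival to drop out, at $105,000; Willow remains and wins at that price.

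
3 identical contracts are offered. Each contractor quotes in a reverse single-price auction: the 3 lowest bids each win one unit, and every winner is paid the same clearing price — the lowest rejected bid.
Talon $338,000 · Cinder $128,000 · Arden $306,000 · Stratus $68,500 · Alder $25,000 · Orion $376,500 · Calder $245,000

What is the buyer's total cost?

Sorting: 25,000 (Alder), 68,500 (Stratus), 128,000 (Cinder), 245,000 (Calder), 306,000 (Arden), …
The 3 lowest are Alder, Stratus, Cinder.
First losing bid is Calder's $245,000, which sets the uniform price.
Total cost = 3 × $245,000 = $735,000.

Total cost: $735,000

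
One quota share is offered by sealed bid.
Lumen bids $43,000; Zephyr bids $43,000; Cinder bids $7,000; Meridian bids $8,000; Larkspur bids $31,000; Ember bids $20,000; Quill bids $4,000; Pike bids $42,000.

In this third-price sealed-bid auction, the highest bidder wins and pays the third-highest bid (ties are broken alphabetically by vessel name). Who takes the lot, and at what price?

Bids ranked: 43,000 (Lumen) > 43,000 (Zephyr) > 42,000 (Pike) > 31,000 (Larkspur) > 20,000 (Ember) > 8,000 (Meridian) > …
Tie at $43,000 → Lumen wins by tie-break.
Lumen is highest; pays the third-highest bid, $42,000.

Lumen pays $42,000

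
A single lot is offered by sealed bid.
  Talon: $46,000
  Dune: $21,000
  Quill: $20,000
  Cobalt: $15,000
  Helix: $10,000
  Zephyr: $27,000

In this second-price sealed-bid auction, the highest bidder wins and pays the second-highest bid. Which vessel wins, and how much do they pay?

Talon pays $27,000

Second-price sealed-bid auction: the highest bidder wins and pays the second-highest bid.
Bids ranked: 46,000 (Talon) > 27,000 (Zephyr) > 21,000 (Dune) > 20,000 (Quill) > 15,000 (Cobalt) > 10,000 (Helix)
Second-price: Talon pays Zephyr's bid of $27,000.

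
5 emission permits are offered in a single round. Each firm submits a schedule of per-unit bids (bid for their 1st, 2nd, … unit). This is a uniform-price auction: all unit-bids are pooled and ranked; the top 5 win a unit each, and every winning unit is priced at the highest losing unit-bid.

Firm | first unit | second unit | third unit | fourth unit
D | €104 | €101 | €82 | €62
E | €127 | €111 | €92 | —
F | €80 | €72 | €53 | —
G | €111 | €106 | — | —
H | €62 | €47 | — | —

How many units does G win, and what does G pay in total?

G: 2 units, pays €202

All unit-bids, highest first — top 5: 127 (E-1), 111 (E-2), 111 (G-1), 106 (G-2), 104 (D-1)
First bid not allocated: €101.
G wins 2 unit(s) at €101 each.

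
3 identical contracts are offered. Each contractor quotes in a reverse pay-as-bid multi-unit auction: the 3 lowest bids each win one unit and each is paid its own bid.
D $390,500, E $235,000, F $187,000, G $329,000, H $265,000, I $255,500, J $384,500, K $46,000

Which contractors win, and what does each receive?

Ordering the bids: 46,000 (K), 187,000 (F), 235,000 (E), 255,500 (I), 265,000 (H), …
The 3 lowest are K, F, E.
Each winner is paid its own bid: K $46,000, F $187,000, E $235,000.

K $46,000, F $187,000, E $235,000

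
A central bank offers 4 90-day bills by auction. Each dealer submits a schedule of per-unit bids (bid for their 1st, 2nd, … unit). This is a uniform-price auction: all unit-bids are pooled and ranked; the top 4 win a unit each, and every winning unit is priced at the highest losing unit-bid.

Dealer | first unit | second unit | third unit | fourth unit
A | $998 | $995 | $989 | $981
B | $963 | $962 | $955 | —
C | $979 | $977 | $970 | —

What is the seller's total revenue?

All unit-bids, highest first — top 4: 998 (A-1), 995 (A-2), 989 (A-3), 981 (A-4)
The (k+1)-th unit-bid is $979.
Allocation: A 4. Every unit priced at $979.
Revenue = 4 × 979 = $3,916.

Total revenue: $3,916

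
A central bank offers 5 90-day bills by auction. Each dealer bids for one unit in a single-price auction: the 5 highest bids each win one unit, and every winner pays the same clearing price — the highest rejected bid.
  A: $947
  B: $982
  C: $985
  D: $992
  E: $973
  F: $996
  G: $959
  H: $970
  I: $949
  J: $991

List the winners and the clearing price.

Bids ranked high→low: 996 (F), 992 (D), 991 (J), 985 (C), 982 (B), 973 (E), 970 (H), …
The 5 highest are F, D, J, C, B.
Clearing price = highest rejected bid = $973.

F, D, J, C, B; each pays $973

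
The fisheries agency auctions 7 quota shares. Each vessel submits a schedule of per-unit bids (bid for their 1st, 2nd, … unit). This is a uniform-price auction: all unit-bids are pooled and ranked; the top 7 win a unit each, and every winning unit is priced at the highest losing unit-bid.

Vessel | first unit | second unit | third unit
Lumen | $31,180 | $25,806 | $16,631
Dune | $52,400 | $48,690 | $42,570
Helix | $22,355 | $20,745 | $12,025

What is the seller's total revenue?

Merging the schedules and taking the best 7: 52,400 (Dune-1), 48,690 (Dune-2), 42,570 (Dune-3), 31,180 (Lumen-1), 25,806 (Lumen-2), 22,355 (Helix-1), 20,745 (Helix-2)
First bid not allocated: $16,631.
Allocation: Dune 3, Helix 2, Lumen 2. Every unit priced at $16,631.
Revenue = 7 × 16,631 = $116,417.

Total revenue: $116,417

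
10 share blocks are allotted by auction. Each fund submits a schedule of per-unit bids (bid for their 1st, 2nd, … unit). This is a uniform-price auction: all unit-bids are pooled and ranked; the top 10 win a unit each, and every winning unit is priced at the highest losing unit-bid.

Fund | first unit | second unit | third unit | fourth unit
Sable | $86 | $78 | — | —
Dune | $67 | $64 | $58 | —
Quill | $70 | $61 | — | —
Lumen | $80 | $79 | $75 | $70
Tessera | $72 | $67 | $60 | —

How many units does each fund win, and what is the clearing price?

Dune 1, Lumen 4, Quill 1, Sable 2, Tessera 2; clearing price $64

Pooled unit-bids ranked (top 10): 86 (Sable-1), 80 (Lumen-1), 79 (Lumen-2), 78 (Sable-2), 75 (Lumen-3), 72 (Tessera-1), 70 (Quill-1), 70 (Lumen-4), 67 (Dune-1), 67 (Tessera-2)
First bid not allocated: $64.
Allocation: Dune 1, Lumen 4, Quill 1, Sable 2, Tessera 2.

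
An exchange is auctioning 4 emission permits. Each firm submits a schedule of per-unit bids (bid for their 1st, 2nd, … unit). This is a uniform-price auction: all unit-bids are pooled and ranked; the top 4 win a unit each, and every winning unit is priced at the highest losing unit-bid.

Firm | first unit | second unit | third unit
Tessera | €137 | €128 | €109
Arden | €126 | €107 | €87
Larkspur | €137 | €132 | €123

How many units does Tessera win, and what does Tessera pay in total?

Tessera: 2 units, pays €252

Merging the schedules and taking the best 4: 137 (Tessera-1), 137 (Larkspur-1), 132 (Larkspur-2), 128 (Tessera-2)
The (k+1)-th unit-bid is €126.
Tessera wins 2 unit(s) at €126 each.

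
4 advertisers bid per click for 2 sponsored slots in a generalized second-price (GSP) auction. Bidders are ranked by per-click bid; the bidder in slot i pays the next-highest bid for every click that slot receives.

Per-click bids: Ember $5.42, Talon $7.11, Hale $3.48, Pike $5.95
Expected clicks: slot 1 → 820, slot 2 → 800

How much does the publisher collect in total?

Total revenue: $9215.00

Ranked by bid: $7.11 (Talon) > $5.95 (Pike) > $5.42 (Ember) > …
Slot 1: Talon pays $5.95 × 820 = $4879.00
Slot 2: Pike pays $5.42 × 800 = $4336.00
Total = $9215.00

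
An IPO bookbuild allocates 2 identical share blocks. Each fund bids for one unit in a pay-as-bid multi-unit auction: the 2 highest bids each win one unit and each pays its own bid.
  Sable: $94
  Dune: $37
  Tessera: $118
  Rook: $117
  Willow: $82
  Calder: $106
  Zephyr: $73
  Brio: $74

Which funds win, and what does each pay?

Tessera $118, Rook $117

Bids ranked high→low: 118 (Tessera), 117 (Rook), 106 (Calder), 94 (Sable), …
The 2 highest are Tessera, Rook.
Each winner pays its own bid: Tessera $118, Rook $117.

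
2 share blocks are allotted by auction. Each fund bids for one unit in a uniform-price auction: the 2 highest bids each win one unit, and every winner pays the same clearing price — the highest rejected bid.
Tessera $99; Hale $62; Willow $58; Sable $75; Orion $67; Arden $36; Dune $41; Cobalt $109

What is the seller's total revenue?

Bids ranked high→low: 109 (Cobalt), 99 (Tessera), 75 (Sable), 67 (Orion), …
The 2 highest are Cobalt, Tessera.
First losing bid is Sable's $75, which sets the uniform price.
Total revenue = 2 × $75 = $150.

Total revenue: $150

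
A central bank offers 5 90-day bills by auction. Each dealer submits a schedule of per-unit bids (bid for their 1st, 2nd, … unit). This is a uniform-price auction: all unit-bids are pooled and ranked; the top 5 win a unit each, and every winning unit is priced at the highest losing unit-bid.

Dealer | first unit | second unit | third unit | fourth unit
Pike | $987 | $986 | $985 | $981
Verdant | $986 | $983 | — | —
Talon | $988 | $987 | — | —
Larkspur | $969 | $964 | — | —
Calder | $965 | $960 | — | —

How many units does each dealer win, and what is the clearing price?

Pike 2, Talon 2, Verdant 1; clearing price $985

All unit-bids, highest first — top 5: 988 (Talon-1), 987 (Pike-1), 987 (Talon-2), 986 (Pike-2), 986 (Verdant-1)
Highest rejected unit-bid = $985.
Allocation: Pike 2, Talon 2, Verdant 1.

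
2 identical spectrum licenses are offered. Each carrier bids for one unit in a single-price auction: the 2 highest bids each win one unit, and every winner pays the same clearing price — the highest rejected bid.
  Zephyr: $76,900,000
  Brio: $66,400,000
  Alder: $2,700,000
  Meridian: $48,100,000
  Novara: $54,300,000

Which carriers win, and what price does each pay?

Zephyr, Brio; each pays $54,300,000

Bids ranked high→low: 76,900,000 (Zephyr), 66,400,000 (Brio), 54,300,000 (Novara), 48,100,000 (Meridian), …
Winners (2 units): Zephyr, Brio.
Clearing price = highest rejected bid = $54,300,000.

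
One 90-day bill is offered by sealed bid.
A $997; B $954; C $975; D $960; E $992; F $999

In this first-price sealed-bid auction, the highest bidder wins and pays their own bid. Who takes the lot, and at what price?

F pays $999

Sorting bids: 999 (F) > 997 (A) > 992 (E) > 975 (C) > 960 (D) > 954 (B)
First-price: F pays what they bid, $999.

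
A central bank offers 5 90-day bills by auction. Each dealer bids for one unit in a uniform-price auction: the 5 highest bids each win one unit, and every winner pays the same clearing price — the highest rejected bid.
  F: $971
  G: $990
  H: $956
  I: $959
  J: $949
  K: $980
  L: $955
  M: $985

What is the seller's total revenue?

Sorting: 990 (G), 985 (M), 980 (K), 971 (F), 959 (I), 956 (H), 955 (L), …
Winners (5 units): G, M, K, F, I.
First losing bid is H's $956, which sets the uniform price.
Total revenue = 5 × $956 = $4,780.

Total revenue: $4,780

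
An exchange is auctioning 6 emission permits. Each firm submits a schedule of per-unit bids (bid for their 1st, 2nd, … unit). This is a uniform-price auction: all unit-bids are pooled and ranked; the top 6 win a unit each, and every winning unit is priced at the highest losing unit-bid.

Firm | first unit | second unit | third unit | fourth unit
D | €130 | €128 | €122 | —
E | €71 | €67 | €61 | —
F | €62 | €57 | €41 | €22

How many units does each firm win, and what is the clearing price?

All unit-bids, highest first — top 6: 130 (D-1), 128 (D-2), 122 (D-3), 71 (E-1), 67 (E-2), 62 (F-1)
First bid not allocated: €61.
Allocation: D 3, E 2, F 1.

D 3, E 2, F 1; clearing price €61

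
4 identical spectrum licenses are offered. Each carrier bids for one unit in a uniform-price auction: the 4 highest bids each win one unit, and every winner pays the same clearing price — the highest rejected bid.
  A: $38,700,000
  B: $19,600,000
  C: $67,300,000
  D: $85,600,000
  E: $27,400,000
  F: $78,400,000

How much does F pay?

F pays $27,400,000

Ordering the bids: 85,600,000 (D), 78,400,000 (F), 67,300,000 (C), 38,700,000 (A), 27,400,000 (E), 19,600,000 (B)
Top 4: D, F, C, A.
Highest unsuccessful bid: $27,400,000 → clearing price.
F wins → pays $27,400,000.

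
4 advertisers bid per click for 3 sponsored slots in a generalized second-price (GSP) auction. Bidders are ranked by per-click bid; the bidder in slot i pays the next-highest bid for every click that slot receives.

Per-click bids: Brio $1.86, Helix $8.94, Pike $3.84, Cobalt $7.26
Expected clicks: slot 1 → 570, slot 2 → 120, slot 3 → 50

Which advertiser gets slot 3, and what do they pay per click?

Pike; $1.86 per click

Ranked by bid: $8.94 (Helix) > $7.26 (Cobalt) > $3.84 (Pike) > $1.86 (Brio)
Slot 3 goes to the third-ranked bidder, Pike, who pays the next bid down: $1.86/click.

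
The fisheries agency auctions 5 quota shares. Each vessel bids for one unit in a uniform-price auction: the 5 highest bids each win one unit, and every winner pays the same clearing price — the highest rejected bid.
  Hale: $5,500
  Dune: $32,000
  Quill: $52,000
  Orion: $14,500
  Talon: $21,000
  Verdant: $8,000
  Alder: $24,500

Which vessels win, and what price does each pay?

Bids ranked high→low: 52,000 (Quill), 32,000 (Dune), 24,500 (Alder), 21,000 (Talon), 14,500 (Orion), 8,000 (Verdant), 5,500 (Hale)
The 5 highest are Quill, Dune, Alder, Talon, Orion.
Highest unsuccessful bid: $8,000 → clearing price.

Quill, Dune, Alder, Talon, Orion; each pays $8,000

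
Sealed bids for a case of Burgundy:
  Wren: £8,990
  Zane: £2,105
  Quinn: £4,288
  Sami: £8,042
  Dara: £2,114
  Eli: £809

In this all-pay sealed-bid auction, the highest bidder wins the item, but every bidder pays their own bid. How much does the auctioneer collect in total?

Total revenue: £26,348

Bids ranked: 8,990 (Wren) > 8,042 (Sami) > 4,288 (Quinn) > 2,114 (Dara) > 2,105 (Zane) > 809 (Eli)
Wren wins with the top bid; all bids are sunk regardless.
Every bidder forfeits their bid regardless of winning.
Revenue = 8,990 + 2,105 + 4,288 + 8,042 + 2,114 + 809 = £26,348.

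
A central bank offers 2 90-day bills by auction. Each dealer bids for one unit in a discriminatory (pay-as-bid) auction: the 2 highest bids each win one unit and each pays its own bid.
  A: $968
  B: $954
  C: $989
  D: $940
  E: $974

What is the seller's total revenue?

Total revenue: $1,963

Bids ranked high→low: 989 (C), 974 (E), 968 (A), 954 (B), …
Top 2: C, E.
Total revenue = 989 + 974 = $1,963.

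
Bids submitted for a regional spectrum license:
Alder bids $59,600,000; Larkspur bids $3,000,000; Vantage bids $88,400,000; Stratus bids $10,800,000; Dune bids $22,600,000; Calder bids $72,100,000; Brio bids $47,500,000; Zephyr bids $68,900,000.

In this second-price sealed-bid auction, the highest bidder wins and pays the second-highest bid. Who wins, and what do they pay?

Vantage pays $72,100,000

Bids ranked: 88,400,000 (Vantage) > 72,100,000 (Calder) > 68,900,000 (Zephyr) > 59,600,000 (Alder) > 47,500,000 (Brio) > 22,600,000 (Dune) > …
Vantage wins with the highest bid; price is set by the runner-up at $72,100,000.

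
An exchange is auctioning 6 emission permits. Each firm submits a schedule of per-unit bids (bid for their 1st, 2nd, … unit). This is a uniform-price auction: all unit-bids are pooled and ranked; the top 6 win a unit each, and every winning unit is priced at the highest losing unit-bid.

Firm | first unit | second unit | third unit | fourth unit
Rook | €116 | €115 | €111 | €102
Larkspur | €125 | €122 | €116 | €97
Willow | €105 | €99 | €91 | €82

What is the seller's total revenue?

Merging the schedules and taking the best 6: 125 (Larkspur-1), 122 (Larkspur-2), 116 (Rook-1), 116 (Larkspur-3), 115 (Rook-2), 111 (Rook-3)
Highest rejected unit-bid = €105.
Allocation: Larkspur 3, Rook 3. Every unit priced at €105.
Revenue = 6 × 105 = €630.

Total revenue: €630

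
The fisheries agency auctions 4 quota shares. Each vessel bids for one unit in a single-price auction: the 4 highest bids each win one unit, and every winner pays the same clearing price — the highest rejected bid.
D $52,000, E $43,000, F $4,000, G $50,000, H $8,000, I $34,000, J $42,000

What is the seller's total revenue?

Total revenue: $136,000

Ordering the bids: 52,000 (D), 50,000 (G), 43,000 (E), 42,000 (J), 34,000 (I), 8,000 (H), …
Top 4: D, G, E, J.
Clearing price = highest rejected bid = $34,000.
Total revenue = 4 × $34,000 = $136,000.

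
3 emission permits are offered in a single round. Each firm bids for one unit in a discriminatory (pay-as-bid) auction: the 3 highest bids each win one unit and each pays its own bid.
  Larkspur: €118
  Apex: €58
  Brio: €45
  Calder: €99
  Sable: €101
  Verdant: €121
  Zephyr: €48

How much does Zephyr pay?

Sorting: 121 (Verdant), 118 (Larkspur), 101 (Sable), 99 (Calder), 58 (Apex), …
The 3 highest are Verdant, Larkspur, Sable.
Zephyr does not win → €0.

Zephyr pays €0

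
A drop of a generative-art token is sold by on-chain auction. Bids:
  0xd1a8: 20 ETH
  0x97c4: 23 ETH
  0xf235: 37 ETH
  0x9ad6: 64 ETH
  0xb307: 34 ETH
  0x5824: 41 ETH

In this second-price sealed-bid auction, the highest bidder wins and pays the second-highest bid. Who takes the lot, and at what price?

Second-price sealed-bid auction: the highest bidder wins and pays the second-highest bid.
Sorting bids: 64 (0x9ad6) > 41 (0x5824) > 37 (0xf235) > 34 (0xb307) > 23 (0x97c4) > 20 (0xd1a8)
Second-price: 0x9ad6 pays 0x5824's bid of 41 ETH.

0x9ad6 pays 41 ETH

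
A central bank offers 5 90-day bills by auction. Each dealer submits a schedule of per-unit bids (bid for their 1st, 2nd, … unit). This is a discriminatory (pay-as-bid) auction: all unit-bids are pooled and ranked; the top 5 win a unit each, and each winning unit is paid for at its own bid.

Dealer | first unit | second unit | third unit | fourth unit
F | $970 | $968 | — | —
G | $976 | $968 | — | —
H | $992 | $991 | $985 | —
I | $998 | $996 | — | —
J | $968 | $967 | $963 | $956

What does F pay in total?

Pooled unit-bids ranked (top 5): 998 (I-1), 996 (I-2), 992 (H-1), 991 (H-2), 985 (H-3)
Next rejected bid: $976 (not a price — pay-as-bid).
F wins no units.

F pays $0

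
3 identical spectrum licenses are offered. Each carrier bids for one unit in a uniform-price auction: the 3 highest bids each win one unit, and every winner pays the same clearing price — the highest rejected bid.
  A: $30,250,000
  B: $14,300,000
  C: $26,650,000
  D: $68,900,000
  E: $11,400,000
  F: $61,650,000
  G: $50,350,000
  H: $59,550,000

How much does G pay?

Ordering the bids: 68,900,000 (D), 61,650,000 (F), 59,550,000 (H), 50,350,000 (G), 30,250,000 (A), …
The 3 highest are D, F, H.
Clearing price = highest rejected bid = $50,350,000.
G does not win → pays $0.

G pays $0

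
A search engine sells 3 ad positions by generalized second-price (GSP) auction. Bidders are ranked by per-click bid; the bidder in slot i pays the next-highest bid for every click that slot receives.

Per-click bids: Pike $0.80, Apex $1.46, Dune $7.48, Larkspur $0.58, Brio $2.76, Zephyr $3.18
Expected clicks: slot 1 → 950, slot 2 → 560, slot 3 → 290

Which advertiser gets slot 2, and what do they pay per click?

Zephyr; $2.76 per click

Ranked by bid: $7.48 (Dune) > $3.18 (Zephyr) > $2.76 (Brio) > $1.46 (Apex) > …
Slot 2 goes to the second-ranked bidder, Zephyr, who pays the next bid down: $2.76/click.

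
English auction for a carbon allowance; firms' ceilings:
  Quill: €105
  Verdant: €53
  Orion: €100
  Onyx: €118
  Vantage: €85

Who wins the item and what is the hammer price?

Onyx wins at €105

Ascending (English) auction: the price rises until one bidder remains; the winner pays the price at which the last rival dropped out.
Sorting limits: 118 (Onyx) > 105 (Quill) > 100 (Orion) > 85 (Vantage) > 53 (Verdant)
Quill is the last rival to drop out, at €105; Onyx remains and wins at that price.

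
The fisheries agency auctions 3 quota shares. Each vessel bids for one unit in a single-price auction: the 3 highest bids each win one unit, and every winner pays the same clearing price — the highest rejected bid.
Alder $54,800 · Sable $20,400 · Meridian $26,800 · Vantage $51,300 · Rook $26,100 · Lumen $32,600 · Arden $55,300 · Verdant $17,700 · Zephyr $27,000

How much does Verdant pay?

Verdant pays $0

Sorting: 55,300 (Arden), 54,800 (Alder), 51,300 (Vantage), 32,600 (Lumen), 27,000 (Zephyr), …
Top 3: Arden, Alder, Vantage.
Clearing price = highest rejected bid = $32,600.
Verdant does not win → pays $0.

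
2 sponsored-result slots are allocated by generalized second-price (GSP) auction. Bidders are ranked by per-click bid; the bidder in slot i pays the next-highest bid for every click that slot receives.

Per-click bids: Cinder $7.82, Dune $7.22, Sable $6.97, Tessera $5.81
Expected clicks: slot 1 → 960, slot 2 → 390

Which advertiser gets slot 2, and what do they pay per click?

Dune; $6.97 per click

Per-click bids in order: $7.82 (Cinder) > $7.22 (Dune) > $6.97 (Sable) > …
Slot 2 goes to the second-ranked bidder, Dune, who pays the next bid down: $6.97/click.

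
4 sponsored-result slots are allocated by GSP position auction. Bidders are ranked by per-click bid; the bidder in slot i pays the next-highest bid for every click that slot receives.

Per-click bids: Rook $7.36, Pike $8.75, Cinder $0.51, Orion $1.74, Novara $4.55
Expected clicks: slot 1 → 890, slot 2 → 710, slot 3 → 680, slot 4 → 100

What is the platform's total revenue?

Sorting advertisers: $8.75 (Pike) > $7.36 (Rook) > $4.55 (Novara) > $1.74 (Orion) > $0.51 (Cinder)
Slot 1: Pike pays $7.36 × 890 = $6550.40
Slot 2: Rook pays $4.55 × 710 = $3230.50
Slot 3: Novara pays $1.74 × 680 = $1183.20
Slot 4: Orion pays $0.51 × 100 = $51.00
Total = $11015.10

Total revenue: $11015.10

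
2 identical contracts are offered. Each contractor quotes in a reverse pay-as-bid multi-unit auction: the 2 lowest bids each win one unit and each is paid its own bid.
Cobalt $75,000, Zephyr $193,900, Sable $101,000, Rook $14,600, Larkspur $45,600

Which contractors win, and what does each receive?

Rook $14,600, Larkspur $45,600

Ordering the bids: 14,600 (Rook), 45,600 (Larkspur), 75,000 (Cobalt), 101,000 (Sable), …
Lowest 2: Rook, Larkspur.
Each winner is paid its own bid: Rook $14,600, Larkspur $45,600.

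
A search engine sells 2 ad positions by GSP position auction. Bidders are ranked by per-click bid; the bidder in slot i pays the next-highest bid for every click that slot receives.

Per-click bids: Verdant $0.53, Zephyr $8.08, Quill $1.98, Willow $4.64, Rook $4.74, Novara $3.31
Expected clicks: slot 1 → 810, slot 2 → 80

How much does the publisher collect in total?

Per-click bids in order: $8.08 (Zephyr) > $4.74 (Rook) > $4.64 (Willow) > …
Slot 1: Zephyr pays $4.74 × 810 = $3839.40
Slot 2: Rook pays $4.64 × 80 = $371.20
Total = $4210.60

Total revenue: $4210.60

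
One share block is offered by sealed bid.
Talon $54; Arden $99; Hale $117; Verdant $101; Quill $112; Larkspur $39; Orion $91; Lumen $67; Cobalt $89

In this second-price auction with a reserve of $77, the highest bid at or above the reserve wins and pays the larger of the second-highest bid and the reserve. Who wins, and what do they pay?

Bids ranked: 117 (Hale) > 112 (Quill) > 101 (Verdant) > 99 (Arden) > 91 (Orion) > 89 (Cobalt) > …
Highest eligible bid: Hale at $117.
Second-highest bid $112 exceeds the reserve $77 → payment $112.

Hale pays $112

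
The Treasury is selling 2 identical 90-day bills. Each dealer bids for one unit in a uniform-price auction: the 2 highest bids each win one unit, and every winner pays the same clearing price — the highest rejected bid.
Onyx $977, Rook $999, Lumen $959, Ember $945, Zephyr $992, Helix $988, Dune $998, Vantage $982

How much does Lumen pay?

Lumen pays $0

Ordering the bids: 999 (Rook), 998 (Dune), 992 (Zephyr), 988 (Helix), …
Winners (2 units): Rook, Dune.
Highest unsuccessful bid: $992 → clearing price.
Lumen does not win → pays $0.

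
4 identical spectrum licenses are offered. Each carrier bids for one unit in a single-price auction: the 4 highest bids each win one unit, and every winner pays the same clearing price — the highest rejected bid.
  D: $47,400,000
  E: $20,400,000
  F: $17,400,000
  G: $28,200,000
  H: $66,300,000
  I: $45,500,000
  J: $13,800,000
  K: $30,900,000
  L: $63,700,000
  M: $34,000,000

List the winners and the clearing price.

Ordering the bids: 66,300,000 (H), 63,700,000 (L), 47,400,000 (D), 45,500,000 (I), 34,000,000 (M), 30,900,000 (K), …
Top 4: H, L, D, I.
Highest unsuccessful bid: $34,000,000 → clearing price.

H, L, D, I; each pays $34,000,000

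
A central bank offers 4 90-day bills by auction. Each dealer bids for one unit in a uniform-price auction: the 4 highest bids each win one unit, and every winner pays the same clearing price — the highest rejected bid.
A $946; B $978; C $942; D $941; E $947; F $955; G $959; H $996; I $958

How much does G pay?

Sorting: 996 (H), 978 (B), 959 (G), 958 (I), 955 (F), 947 (E), …
Top 4: H, B, G, I.
Clearing price = highest rejected bid = $955.
G wins → pays $955.

G pays $955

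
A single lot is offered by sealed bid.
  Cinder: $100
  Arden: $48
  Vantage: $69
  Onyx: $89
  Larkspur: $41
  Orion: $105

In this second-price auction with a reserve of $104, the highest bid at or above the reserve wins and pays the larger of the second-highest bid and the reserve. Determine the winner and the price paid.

Second-price auction with a reserve of $104: the highest bid at or above the reserve wins and pays the larger of the second-highest bid and the reserve.
Bids ranked: 105 (Orion) > 100 (Cinder) > 89 (Onyx) > 69 (Vantage) > 48 (Arden) > 41 (Larkspur)
Orion has the top bid at or above the reserve ($105).
Second-highest bid $100 is below the reserve $104, so the reserve binds → payment $104.

Orion pays $104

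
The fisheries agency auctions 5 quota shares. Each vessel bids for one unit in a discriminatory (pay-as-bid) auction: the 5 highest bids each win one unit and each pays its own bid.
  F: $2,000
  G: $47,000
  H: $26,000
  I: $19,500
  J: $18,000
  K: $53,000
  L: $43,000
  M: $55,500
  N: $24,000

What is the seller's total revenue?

Ordering the bids: 55,500 (M), 53,000 (K), 47,000 (G), 43,000 (L), 26,000 (H), 24,000 (N), 19,500 (I), …
Winners (5 units): M, K, G, L, H.
Total revenue = 55,500 + 53,000 + 47,000 + 43,000 + 26,000 = $224,500.

Total revenue: $224,500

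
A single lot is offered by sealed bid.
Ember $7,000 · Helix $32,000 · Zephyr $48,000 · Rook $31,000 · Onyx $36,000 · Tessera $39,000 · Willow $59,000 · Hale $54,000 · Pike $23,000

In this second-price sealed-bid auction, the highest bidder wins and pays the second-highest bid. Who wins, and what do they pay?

Willow pays $54,000

Sorting bids: 59,000 (Willow) > 54,000 (Hale) > 48,000 (Zephyr) > 39,000 (Tessera) > 36,000 (Onyx) > 32,000 (Helix) > …
Second-price: Willow pays Hale's bid of $54,000.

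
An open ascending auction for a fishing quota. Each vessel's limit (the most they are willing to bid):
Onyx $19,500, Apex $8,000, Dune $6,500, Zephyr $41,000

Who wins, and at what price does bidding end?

Rule: the price rises until one bidder remains; the winner pays the price at which the last rival dropped out.
Limits in order: 41,000 (Zephyr) > 19,500 (Onyx) > 8,000 (Apex) > 6,500 (Dune)
Onyx is the last rival to drop out, at $19,500; Zephyr remains and wins at that price.

Zephyr wins at $19,500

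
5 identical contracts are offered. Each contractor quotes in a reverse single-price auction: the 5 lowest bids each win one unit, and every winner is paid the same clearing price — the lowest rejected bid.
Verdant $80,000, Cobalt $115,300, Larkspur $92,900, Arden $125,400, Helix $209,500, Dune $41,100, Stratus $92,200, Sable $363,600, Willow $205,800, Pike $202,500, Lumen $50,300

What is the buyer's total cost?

Total cost: $576,500

Bids ranked low→high: 41,100 (Dune), 50,300 (Lumen), 80,000 (Verdant), 92,200 (Stratus), 92,900 (Larkspur), 115,300 (Cobalt), 125,400 (Arden), …
Lowest 5: Dune, Lumen, Verdant, Stratus, Larkspur.
First losing bid is Cobalt's $115,300, which sets the uniform price.
Total cost = 5 × $115,300 = $576,500.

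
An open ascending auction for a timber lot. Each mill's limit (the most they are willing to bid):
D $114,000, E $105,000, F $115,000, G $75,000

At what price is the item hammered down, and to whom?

F wins at $114,000

Sorting limits: 115,000 (F) > 114,000 (D) > 105,000 (E) > 75,000 (G)
Once the price passes $114,000, only F is left; the hammer falls at D's limit of $114,000.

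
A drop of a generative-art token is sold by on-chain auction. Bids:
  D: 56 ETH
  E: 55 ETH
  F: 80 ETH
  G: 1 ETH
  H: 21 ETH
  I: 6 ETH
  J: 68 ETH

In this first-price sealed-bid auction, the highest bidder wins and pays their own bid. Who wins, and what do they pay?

Bids ranked: 80 (F) > 68 (J) > 56 (D) > 55 (E) > 21 (H) > 6 (I) > …
First-price: F pays what they bid, 80 ETH.

F pays 80 ETH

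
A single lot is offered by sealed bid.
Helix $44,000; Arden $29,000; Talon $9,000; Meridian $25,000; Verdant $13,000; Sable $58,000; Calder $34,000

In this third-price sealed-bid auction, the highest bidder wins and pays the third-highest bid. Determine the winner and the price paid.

Third-price sealed-bid auction: the highest bidder wins and pays the third-highest bid.
Bids ranked: 58,000 (Sable) > 44,000 (Helix) > 34,000 (Calder) > 29,000 (Arden) > 25,000 (Meridian) > 13,000 (Verdant) > …
Sable is highest; pays the third-highest bid, $34,000.

Sable pays $34,000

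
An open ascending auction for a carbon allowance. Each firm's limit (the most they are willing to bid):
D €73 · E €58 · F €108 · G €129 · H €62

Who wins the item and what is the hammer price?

G wins at €108

Rule: the price rises until one bidder remains; the winner pays the price at which the last rival dropped out.
Sorting limits: 129 (G) > 108 (F) > 73 (D) > 62 (H) > 58 (E)
Bidding ends when F exits at €108; G takes it.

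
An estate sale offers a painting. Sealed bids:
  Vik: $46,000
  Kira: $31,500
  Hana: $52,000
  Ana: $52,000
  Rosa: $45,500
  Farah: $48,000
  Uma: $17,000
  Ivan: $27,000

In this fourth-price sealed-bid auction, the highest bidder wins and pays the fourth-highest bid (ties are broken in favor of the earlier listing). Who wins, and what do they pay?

Sorting bids: 52,000 (Hana) > 52,000 (Ana) > 48,000 (Farah) > 46,000 (Vik) > 45,500 (Rosa) > 31,500 (Kira) > …
Hana and Ana tie at $52,000; tie-break gives it to Hana.
Hana is highest; pays the fourth-highest bid, $46,000.

Hana pays $46,000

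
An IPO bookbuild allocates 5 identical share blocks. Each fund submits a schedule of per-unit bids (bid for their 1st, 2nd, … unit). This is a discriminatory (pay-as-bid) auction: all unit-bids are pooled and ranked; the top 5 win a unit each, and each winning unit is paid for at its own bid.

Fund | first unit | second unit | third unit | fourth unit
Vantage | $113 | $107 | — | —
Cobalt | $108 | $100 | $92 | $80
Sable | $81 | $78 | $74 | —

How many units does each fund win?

All unit-bids, highest first — top 5: 113 (Vantage-1), 108 (Cobalt-1), 107 (Vantage-2), 100 (Cobalt-2), 92 (Cobalt-3)
Next rejected bid: $81 (not a price — pay-as-bid).
Allocation: Cobalt 3, Vantage 2.

Cobalt 3, Vantage 2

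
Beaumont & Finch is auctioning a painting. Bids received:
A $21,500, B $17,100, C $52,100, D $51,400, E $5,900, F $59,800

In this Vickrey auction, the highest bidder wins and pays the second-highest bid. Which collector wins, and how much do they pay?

F pays $52,100

Rule: the highest bidder wins and pays the second-highest bid.
Bids in order: 59,800 (F) > 52,100 (C) > 51,400 (D) > 21,500 (A) > 17,100 (B) > 5,900 (E)
Second-price: F pays C's bid of $52,100.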